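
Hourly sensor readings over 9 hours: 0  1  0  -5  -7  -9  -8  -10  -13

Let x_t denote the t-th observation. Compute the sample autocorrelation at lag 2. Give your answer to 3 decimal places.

Mean x̄ = (0 + 1 + 0 − 5 − 7 − 9 − 8 − 10 − 13)/9 = -5.6667
Numerator Σ_{t=1}^{7}(x_t−x̄)(x_{t+2}−x̄) = 61.4444
Denominator Σ(x_t−x̄)² = 200.0000
r_2 = 61.4444 / 200.0000 = 0.307

0.307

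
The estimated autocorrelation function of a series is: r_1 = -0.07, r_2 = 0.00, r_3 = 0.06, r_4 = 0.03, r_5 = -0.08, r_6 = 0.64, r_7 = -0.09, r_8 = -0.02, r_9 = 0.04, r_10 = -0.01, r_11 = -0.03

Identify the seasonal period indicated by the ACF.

6

The largest autocorrelation is r_6 = 0.64; the remaining lags stay at or below 0.06.
The dominant spike at lag 6 indicates a seasonal period of 6.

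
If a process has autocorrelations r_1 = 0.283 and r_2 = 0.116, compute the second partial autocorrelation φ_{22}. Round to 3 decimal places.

φ_{22} = (r_2 − r_1²) / (1 − r_1²)
r_1² = (0.283)² = 0.080089
Numerator = 0.116 − 0.0801 = 0.0359; denominator = 1 − 0.0801 = 0.9199
φ_{22} = 0.0359 / 0.9199 = 0.039

0.039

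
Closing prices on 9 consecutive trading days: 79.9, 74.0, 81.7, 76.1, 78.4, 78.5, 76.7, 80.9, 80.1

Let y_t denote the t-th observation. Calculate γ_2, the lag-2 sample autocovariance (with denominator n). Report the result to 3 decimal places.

1.359

Mean ȳ = (79.9 + 74.0 + 81.7 + 76.1 + 78.4 + 78.5 + 76.7 + 80.9 + 80.1)/9 = 78.4778
Σ_{t=1}^{7}(y_t−ȳ)(y_{t+2}−ȳ) = 12.2346
γ_2 = 12.2346 / 9 = 1.359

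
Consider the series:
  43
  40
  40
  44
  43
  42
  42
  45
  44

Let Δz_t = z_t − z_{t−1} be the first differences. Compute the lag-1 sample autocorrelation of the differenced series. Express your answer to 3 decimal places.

First differences Δz: -3, 0, 4, -1, -1, 0, 3, -1
Mean of differences = 0.1250
Numerator Σ(Δz_t−Δz̄)(Δz_{t+1}−Δz̄) = -6.6406
Denominator Σ(Δz_t−Δz̄)² = 36.8750
r_1(Δz) = -6.6406 / 36.8750 = -0.180

-0.180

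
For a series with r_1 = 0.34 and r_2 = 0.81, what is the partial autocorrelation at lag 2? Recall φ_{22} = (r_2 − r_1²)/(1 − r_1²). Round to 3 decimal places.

0.785

φ_{22} = (r_2 − r_1²) / (1 − r_1²)
r_1² = (0.34)² = 0.1156
Numerator = 0.81 − 0.1156 = 0.6944; denominator = 1 − 0.1156 = 0.8844
φ_{22} = 0.6944 / 0.8844 = 0.785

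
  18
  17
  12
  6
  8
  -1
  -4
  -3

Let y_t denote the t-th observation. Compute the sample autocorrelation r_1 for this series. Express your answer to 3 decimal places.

Mean ȳ = (18 + 17 + 12 + 6 + 8 − 1 − 4 − 3)/8 = 6.6250
Deviations from mean: 11.3750, 10.3750, 5.3750, -0.6250, 1.3750, -7.6250, -10.6250, -9.6250
Numerator Σ_{t=1}^{7}(y_t−ȳ)(y_{t+1}−ȳ) = 342.3594
Denominator Σ(y_t−ȳ)² = 531.8750
r_1 = 342.3594 / 531.8750 = 0.644

0.644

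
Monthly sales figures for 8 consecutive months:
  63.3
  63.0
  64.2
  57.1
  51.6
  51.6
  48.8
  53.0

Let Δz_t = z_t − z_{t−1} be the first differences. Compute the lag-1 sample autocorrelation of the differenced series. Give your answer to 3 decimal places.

First differences Δz: -0.3, 1.2, -7.1, -5.5, 0.0, -2.8, 4.2
Mean of differences = -1.4714
Numerator Σ(Δz_t−Δz̄)(Δz_{t+1}−Δz̄) = -4.6494
Denominator Σ(Δz_t−Δz̄)² = 92.5143
r_1(Δz) = -4.6494 / 92.5143 = -0.050

-0.050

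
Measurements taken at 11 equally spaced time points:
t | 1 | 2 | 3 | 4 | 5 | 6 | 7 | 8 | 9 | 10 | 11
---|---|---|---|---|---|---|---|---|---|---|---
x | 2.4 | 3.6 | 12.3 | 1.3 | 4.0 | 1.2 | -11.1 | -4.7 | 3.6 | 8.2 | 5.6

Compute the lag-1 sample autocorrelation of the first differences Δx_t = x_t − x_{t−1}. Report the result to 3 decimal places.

-0.178

First differences Δx: 1.2, 8.7, -11.0, 2.7, -2.8, -12.3, 6.4, 8.3, 4.6, -2.6
Mean of differences = 0.3200
Numerator Σ(Δx_t−Δx̄)(Δx_{t+1}−Δx̄) = -89.0344
Denominator Σ(Δx_t−Δx̄)² = 501.2960
r_1(Δx) = -89.0344 / 501.2960 = -0.178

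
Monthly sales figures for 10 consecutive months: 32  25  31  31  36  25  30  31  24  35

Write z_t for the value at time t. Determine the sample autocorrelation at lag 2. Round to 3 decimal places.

-0.013

Mean z̄ = (32 + 25 + 31 + 31 + 36 + 25 + 30 + 31 + 24 + 35)/10 = 30.0000
Numerator Σ_{t=1}^{8}(z_t−z̄)(z_{t+2}−z̄) = -2.0000
Denominator Σ(z_t−z̄)² = 154.0000
r_2 = -2.0000 / 154.0000 = -0.013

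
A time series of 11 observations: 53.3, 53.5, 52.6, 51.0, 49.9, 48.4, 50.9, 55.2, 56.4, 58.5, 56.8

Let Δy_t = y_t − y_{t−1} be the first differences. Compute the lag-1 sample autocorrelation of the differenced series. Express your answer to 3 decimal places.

First differences Δy: 0.2, -0.9, -1.6, -1.1, -1.5, 2.5, 4.3, 1.2, 2.1, -1.7
Mean of differences = 0.3500
Numerator Σ(Δy_t−Δȳ)(Δy_{t+1}−Δȳ) = 13.9075
Denominator Σ(Δy_t−Δȳ)² = 39.1250
r_1(Δy) = 13.9075 / 39.1250 = 0.355

0.355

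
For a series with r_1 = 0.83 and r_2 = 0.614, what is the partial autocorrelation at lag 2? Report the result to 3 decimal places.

-0.241

φ_{22} = (r_2 − r_1²) / (1 − r_1²)
r_1² = (0.83)² = 0.6889
Numerator = 0.614 − 0.6889 = -0.0749; denominator = 1 − 0.6889 = 0.3111
φ_{22} = -0.0749 / 0.3111 = -0.241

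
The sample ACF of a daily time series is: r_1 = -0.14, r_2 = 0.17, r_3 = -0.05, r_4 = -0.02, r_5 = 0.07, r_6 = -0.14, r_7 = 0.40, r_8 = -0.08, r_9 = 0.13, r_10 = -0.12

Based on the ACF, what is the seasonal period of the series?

The largest autocorrelation is r_7 = 0.40; the remaining lags stay at or below 0.17.
The dominant spike at lag 7 indicates a seasonal period of 7.

7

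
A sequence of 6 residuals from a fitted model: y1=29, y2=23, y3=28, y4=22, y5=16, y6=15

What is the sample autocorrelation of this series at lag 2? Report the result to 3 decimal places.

0.029

Mean ȳ = (29 + 23 + 28 + 22 + 16 + 15)/6 = 22.1667
Deviations from mean: 6.8333, 0.8333, 5.8333, -0.1667, -6.1667, -7.1667
Σ(y_t−ȳ)(y_{t+2}−ȳ) = (39.8611) + (-0.1389) + (-35.9722) + (1.1944) = 4.9444
Denominator Σ(y_t−ȳ)² = 170.8333
r_2 = 4.9444 / 170.8333 = 0.029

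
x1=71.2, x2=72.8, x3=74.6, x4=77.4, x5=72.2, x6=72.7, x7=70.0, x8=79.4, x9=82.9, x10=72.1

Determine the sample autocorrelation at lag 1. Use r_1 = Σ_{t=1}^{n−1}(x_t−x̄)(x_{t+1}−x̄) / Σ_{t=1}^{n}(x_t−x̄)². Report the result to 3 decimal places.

0.067

Mean x̄ = (71.2 + 72.8 + 74.6 + 77.4 + 72.2 + 72.7 + 70.0 + 79.4 + 82.9 + 72.1)/10 = 74.5300
Numerator Σ_{t=1}^{9}(x_t−x̄)(x_{t+1}−x̄) = 10.0691
Denominator Σ(x_t−x̄)² = 151.3010
r_1 = 10.0691 / 151.3010 = 0.067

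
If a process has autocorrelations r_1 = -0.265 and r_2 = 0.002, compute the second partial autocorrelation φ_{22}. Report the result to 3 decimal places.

-0.073

φ_{22} = (r_2 − r_1²) / (1 − r_1²)
r_1² = (-0.265)² = 0.070225
Numerator = 0.002 − 0.0702 = -0.0682; denominator = 1 − 0.0702 = 0.9298
φ_{22} = -0.0682 / 0.9298 = -0.073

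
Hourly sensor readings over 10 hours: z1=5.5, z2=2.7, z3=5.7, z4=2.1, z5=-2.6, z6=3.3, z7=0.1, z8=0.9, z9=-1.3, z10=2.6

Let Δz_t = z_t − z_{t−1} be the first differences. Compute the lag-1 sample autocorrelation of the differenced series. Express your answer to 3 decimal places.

-0.541

First differences Δz: -2.8, 3.0, -3.6, -4.7, 5.9, -3.2, 0.8, -2.2, 3.9
Mean of differences = -0.3222
Numerator Σ(Δz_t−Δz̄)(Δz_{t+1}−Δz̄) = -63.1827
Denominator Σ(Δz_t−Δz̄)² = 116.6956
r_1(Δz) = -63.1827 / 116.6956 = -0.541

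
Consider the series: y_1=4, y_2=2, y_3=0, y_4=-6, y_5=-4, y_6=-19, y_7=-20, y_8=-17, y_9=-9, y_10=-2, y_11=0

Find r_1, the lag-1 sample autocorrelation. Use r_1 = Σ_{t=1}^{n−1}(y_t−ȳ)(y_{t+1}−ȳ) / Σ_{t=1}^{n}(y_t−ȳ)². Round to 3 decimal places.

0.632

Mean ȳ = (4 + 2 + 0 − 6 − 4 − 19 − 20 − 17 − 9 − 2 + 0)/11 = -6.4545
Numerator Σ_{t=1}^{10}(y_t−ȳ)(y_{t+1}−ȳ) = 473.2479
Denominator Σ(y_t−ȳ)² = 748.7273
r_1 = 473.2479 / 748.7273 = 0.632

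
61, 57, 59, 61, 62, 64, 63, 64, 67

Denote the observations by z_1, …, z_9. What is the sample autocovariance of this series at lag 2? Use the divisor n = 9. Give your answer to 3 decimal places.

1.667

Mean z̄ = (61 + 57 + 59 + 61 + 62 + 64 + 63 + 64 + 67)/9 = 62.0000
Σ_{t=1}^{7}(z_t−z̄)(z_{t+2}−z̄) = 15.0000
γ_2 = 15.0000 / 9 = 1.667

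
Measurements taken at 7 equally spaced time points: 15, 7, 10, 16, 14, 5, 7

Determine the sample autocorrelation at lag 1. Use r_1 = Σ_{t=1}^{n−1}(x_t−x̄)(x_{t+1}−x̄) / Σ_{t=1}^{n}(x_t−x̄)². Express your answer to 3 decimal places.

Mean x̄ = (15 + 7 + 10 + 16 + 14 + 5 + 7)/7 = 10.5714
Numerator Σ_{t=1}^{6}(x_t−x̄)(x_{t+1}−x̄) = 2.5306
Denominator Σ(x_t−x̄)² = 117.7143
r_1 = 2.5306 / 117.7143 = 0.021

0.021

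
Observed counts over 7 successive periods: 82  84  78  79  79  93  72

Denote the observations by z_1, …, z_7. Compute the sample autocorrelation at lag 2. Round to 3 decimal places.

Mean z̄ = (82 + 84 + 78 + 79 + 79 + 93 + 72)/7 = 81.0000
Deviations from mean: 1.0000, 3.0000, -3.0000, -2.0000, -2.0000, 12.0000, -9.0000
Σ(z_t−z̄)(z_{t+2}−z̄) = (-3.0000) + (-6.0000) + (6.0000) + (-24.0000) + (18.0000) = -9.0000
Denominator Σ(z_t−z̄)² = 252.0000
r_2 = -9.0000 / 252.0000 = -0.036

-0.036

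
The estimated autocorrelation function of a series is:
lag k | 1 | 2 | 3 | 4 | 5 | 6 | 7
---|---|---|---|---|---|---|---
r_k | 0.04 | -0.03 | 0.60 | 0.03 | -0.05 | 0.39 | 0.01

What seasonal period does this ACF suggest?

The largest autocorrelation is r_3 = 0.60, with a weaker echo at lag 6 (0.39); the remaining lags stay at or below 0.04.
The dominant spike at lag 3 indicates a seasonal period of 3.

3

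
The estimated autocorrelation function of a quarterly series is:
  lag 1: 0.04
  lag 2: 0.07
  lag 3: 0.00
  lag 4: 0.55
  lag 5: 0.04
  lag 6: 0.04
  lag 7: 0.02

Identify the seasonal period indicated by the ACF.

The largest autocorrelation is r_4 = 0.55; the remaining lags stay at or below 0.07.
The dominant spike at lag 4 indicates a seasonal period of 4.

4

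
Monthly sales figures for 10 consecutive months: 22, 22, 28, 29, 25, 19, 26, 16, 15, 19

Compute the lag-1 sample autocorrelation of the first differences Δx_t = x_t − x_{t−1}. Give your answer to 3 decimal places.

-0.325

First differences Δx: 0, 6, 1, -4, -6, 7, -10, -1, 4
Mean of differences = -0.3333
Numerator Σ(Δx_t−Δx̄)(Δx_{t+1}−Δx̄) = -82.4444
Denominator Σ(Δx_t−Δx̄)² = 254.0000
r_1(Δx) = -82.4444 / 254.0000 = -0.325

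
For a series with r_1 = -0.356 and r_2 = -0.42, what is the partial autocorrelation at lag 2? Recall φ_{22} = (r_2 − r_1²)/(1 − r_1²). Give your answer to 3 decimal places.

-0.626

φ_{22} = (r_2 − r_1²) / (1 − r_1²)
r_1² = (-0.356)² = 0.126736
Numerator = -0.42 − 0.1267 = -0.5467; denominator = 1 − 0.1267 = 0.8733
φ_{22} = -0.5467 / 0.8733 = -0.626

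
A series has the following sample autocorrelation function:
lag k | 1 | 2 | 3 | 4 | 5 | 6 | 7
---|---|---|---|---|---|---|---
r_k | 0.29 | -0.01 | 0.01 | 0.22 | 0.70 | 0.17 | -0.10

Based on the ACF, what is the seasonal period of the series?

The largest autocorrelation is r_5 = 0.70; the remaining lags stay at or below 0.29.
The dominant spike at lag 5 indicates a seasonal period of 5.

5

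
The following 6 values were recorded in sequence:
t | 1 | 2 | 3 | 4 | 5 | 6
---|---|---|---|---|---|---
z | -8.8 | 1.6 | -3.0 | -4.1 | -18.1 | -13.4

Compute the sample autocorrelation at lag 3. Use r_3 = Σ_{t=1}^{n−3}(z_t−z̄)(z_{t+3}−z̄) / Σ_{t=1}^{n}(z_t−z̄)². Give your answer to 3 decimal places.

Mean z̄ = (-8.8 + 1.6 − 3.0 − 4.1 − 18.1 − 13.4)/6 = -7.6333
Deviations from mean: -1.1667, 9.2333, 4.6333, 3.5333, -10.4667, -5.7667
Σ(z_t−z̄)(z_{t+3}−z̄) = (-4.1222) + (-96.6422) + (-26.7189) = -127.4833
Denominator Σ(z_t−z̄)² = 263.3733
r_3 = -127.4833 / 263.3733 = -0.484

-0.484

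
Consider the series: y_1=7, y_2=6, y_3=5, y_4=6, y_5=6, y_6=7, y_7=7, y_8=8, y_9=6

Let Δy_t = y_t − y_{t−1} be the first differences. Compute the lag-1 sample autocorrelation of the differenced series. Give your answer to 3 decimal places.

-0.199

First differences Δy: -1, -1, 1, 0, 1, 0, 1, -2
Mean of differences = -0.1250
Numerator Σ(Δy_t−Δȳ)(Δy_{t+1}−Δȳ) = -1.7656
Denominator Σ(Δy_t−Δȳ)² = 8.8750
r_1(Δy) = -1.7656 / 8.8750 = -0.199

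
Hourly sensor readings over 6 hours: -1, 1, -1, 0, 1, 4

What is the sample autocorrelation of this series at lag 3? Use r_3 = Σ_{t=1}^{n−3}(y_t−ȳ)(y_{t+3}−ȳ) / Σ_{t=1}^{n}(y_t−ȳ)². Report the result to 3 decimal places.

Mean ȳ = (-1 + 1 − 1 + 0 + 1 + 4)/6 = 0.6667
Numerator Σ_{t=1}^{3}(y_t−ȳ)(y_{t+3}−ȳ) = -4.3333
Denominator Σ(y_t−ȳ)² = 17.3333
r_3 = -4.3333 / 17.3333 = -0.250

-0.250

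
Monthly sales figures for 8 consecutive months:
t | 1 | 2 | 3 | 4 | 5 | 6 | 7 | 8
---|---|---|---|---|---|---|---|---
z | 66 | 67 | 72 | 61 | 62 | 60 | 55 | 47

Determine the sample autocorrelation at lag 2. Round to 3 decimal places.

0.171

Mean z̄ = (66 + 67 + 72 + 61 + 62 + 60 + 55 + 47)/8 = 61.2500
Deviations from mean: 4.7500, 5.7500, 10.7500, -0.2500, 0.7500, -1.2500, -6.2500, -14.2500
Σ(z_t−z̄)(z_{t+2}−z̄) = (51.0625) + (-1.4375) + (8.0625) + (0.3125) + (-4.6875) + (17.8125) = 71.1250
Denominator Σ(z_t−z̄)² = 415.5000
r_2 = 71.1250 / 415.5000 = 0.171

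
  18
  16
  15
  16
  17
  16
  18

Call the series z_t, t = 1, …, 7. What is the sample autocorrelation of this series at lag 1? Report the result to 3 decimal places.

-0.042

Mean z̄ = (18 + 16 + 15 + 16 + 17 + 16 + 18)/7 = 16.5714
Σ(z_t−z̄)(z_{t+1}−z̄) = (-0.8163) + (0.8980) + (0.8980) + (-0.2449) + (-0.2449) + (-0.8163) = -0.3265
Denominator Σ(z_t−z̄)² = 7.7143
r_1 = -0.3265 / 7.7143 = -0.042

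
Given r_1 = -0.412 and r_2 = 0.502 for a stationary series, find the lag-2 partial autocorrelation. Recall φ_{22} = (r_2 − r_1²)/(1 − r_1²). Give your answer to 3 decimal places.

φ_{22} = (r_2 − r_1²) / (1 − r_1²)
r_1² = (-0.412)² = 0.169744
Numerator = 0.502 − 0.1697 = 0.3323; denominator = 1 − 0.1697 = 0.8303
φ_{22} = 0.3323 / 0.8303 = 0.400

0.400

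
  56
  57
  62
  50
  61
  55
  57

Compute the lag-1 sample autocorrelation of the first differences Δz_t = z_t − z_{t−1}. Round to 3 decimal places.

First differences Δz: 1, 5, -12, 11, -6, 2
Mean of differences = 0.1667
Numerator Σ(Δz_t−Δz̄)(Δz_{t+1}−Δz̄) = -264.6944
Denominator Σ(Δz_t−Δz̄)² = 330.8333
r_1(Δz) = -264.6944 / 330.8333 = -0.800

-0.800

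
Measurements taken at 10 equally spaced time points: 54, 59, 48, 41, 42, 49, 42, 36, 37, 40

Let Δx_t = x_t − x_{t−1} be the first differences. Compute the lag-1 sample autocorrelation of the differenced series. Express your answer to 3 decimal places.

First differences Δx: 5, -11, -7, 1, 7, -7, -6, 1, 3
Mean of differences = -1.5556
Numerator Σ(Δx_t−Δx̄)(Δx_{t+1}−Δx̄) = -24.6420
Denominator Σ(Δx_t−Δx̄)² = 318.2222
r_1(Δx) = -24.6420 / 318.2222 = -0.077

-0.077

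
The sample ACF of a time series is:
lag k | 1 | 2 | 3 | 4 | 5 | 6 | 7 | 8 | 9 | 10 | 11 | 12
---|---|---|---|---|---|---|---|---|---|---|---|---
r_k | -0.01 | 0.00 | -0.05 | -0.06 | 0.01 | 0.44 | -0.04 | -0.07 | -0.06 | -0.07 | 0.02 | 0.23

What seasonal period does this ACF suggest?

The largest autocorrelation is r_6 = 0.44, with a weaker echo at lag 12 (0.23); the remaining lags stay at or below 0.02.
The dominant spike at lag 6 indicates a seasonal period of 6.

6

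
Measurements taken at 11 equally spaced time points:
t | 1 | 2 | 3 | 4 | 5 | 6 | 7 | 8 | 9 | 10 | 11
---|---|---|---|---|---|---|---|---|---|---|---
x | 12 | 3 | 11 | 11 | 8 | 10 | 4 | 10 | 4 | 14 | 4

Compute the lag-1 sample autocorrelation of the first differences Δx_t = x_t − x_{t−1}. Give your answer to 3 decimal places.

-0.683

First differences Δx: -9, 8, 0, -3, 2, -6, 6, -6, 10, -10
Mean of differences = -0.8000
Numerator Σ(Δx_t−Δx̄)(Δx_{t+1}−Δx̄) = -313.8400
Denominator Σ(Δx_t−Δx̄)² = 459.6000
r_1(Δx) = -313.8400 / 459.6000 = -0.683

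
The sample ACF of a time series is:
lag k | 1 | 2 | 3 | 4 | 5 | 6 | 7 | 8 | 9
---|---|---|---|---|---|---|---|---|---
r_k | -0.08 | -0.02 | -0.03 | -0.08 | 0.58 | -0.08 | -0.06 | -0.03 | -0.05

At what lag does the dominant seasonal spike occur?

The largest autocorrelation is r_5 = 0.58; the remaining lags stay at or below -0.02.
The dominant spike at lag 5 indicates a seasonal period of 5.

5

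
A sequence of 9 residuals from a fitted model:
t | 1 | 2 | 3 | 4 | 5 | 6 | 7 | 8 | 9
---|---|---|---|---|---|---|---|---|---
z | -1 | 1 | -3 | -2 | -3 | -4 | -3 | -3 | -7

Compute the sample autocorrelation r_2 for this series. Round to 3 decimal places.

0.077

Mean z̄ = (-1 + 1 − 3 − 2 − 3 − 4 − 3 − 3 − 7)/9 = -2.7778
Numerator Σ_{t=1}^{7}(z_t−z̄)(z_{t+2}−z̄) = 2.9012
Denominator Σ(z_t−z̄)² = 37.5556
r_2 = 2.9012 / 37.5556 = 0.077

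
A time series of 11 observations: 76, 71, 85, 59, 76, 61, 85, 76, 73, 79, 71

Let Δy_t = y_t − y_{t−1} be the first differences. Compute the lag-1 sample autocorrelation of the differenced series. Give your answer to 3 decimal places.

-0.801

First differences Δy: -5, 14, -26, 17, -15, 24, -9, -3, 6, -8
Mean of differences = -0.5000
Numerator Σ(Δy_t−Δȳ)(Δy_{t+1}−Δȳ) = -1742.2500
Denominator Σ(Δy_t−Δȳ)² = 2174.5000
r_1(Δy) = -1742.2500 / 2174.5000 = -0.801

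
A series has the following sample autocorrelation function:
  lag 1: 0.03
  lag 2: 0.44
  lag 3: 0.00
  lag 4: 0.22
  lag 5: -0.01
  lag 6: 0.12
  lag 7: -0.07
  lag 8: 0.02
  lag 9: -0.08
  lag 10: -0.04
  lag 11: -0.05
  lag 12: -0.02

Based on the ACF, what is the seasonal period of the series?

The largest autocorrelation is r_2 = 0.44, with a weaker echo at lag 4 (0.22); the remaining lags stay at or below 0.12.
The dominant spike at lag 2 indicates a seasonal period of 2.

2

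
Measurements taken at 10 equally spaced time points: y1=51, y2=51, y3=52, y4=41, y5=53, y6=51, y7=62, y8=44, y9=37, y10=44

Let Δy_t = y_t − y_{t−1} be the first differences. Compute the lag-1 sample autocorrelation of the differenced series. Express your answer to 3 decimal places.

-0.398

First differences Δy: 0, 1, -11, 12, -2, 11, -18, -7, 7
Mean of differences = -0.7778
Numerator Σ(Δy_t−Δȳ)(Δy_{t+1}−Δȳ) = -321.4938
Denominator Σ(Δy_t−Δȳ)² = 807.5556
r_1(Δy) = -321.4938 / 807.5556 = -0.398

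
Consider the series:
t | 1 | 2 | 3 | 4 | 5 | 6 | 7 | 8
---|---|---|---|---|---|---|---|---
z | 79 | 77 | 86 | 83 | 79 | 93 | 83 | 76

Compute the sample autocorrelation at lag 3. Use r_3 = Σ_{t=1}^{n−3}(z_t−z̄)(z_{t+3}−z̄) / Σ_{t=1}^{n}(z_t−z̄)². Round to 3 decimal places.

Mean z̄ = (79 + 77 + 86 + 83 + 79 + 93 + 83 + 76)/8 = 82.0000
Deviations from mean: -3.0000, -5.0000, 4.0000, 1.0000, -3.0000, 11.0000, 1.0000, -6.0000
Σ(z_t−z̄)(z_{t+3}−z̄) = (-3.0000) + (15.0000) + (44.0000) + (1.0000) + (18.0000) = 75.0000
Denominator Σ(z_t−z̄)² = 218.0000
r_3 = 75.0000 / 218.0000 = 0.344

0.344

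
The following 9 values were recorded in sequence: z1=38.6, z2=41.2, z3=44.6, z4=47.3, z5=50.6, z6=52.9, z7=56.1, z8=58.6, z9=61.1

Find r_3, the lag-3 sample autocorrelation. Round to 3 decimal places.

0.063

Mean z̄ = (38.6 + 41.2 + 44.6 + 47.3 + 50.6 + 52.9 + 56.1 + 58.6 + 61.1)/9 = 50.1111
Numerator Σ_{t=1}^{6}(z_t−z̄)(z_{t+3}−z̄) = 30.5941
Denominator Σ(z_t−z̄)² = 486.8889
r_3 = 30.5941 / 486.8889 = 0.063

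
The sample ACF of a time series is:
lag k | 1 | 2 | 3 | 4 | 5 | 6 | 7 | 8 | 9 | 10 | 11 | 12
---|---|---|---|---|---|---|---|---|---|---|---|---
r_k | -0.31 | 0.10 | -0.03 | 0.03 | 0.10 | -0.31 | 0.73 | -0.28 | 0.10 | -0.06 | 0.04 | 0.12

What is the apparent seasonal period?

7

The largest autocorrelation is r_7 = 0.73; the remaining lags stay at or below 0.12.
The dominant spike at lag 7 indicates a seasonal period of 7.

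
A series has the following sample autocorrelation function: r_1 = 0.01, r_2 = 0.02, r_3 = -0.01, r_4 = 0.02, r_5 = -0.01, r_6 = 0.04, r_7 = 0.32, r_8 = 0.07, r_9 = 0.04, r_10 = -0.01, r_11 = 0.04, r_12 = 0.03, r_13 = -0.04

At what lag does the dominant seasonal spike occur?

7

The largest autocorrelation is r_7 = 0.32; the remaining lags stay at or below 0.07.
The dominant spike at lag 7 indicates a seasonal period of 7.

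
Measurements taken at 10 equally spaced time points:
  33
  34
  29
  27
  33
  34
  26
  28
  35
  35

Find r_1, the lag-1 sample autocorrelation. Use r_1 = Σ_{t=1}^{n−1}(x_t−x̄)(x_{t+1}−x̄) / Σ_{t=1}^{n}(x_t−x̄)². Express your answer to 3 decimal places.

Mean x̄ = (33 + 34 + 29 + 27 + 33 + 34 + 26 + 28 + 35 + 35)/10 = 31.4000
Numerator Σ_{t=1}^{9}(x_t−x̄)(x_{t+1}−x̄) = 10.6400
Denominator Σ(x_t−x̄)² = 110.4000
r_1 = 10.6400 / 110.4000 = 0.096

0.096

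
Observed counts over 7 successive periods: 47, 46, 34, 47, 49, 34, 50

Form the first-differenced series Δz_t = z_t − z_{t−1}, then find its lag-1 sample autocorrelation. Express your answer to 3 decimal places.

-0.479

First differences Δz: -1, -12, 13, 2, -15, 16
Mean of differences = 0.5000
Numerator Σ(Δz_t−Δz̄)(Δz_{t+1}−Δz̄) = -382.2500
Denominator Σ(Δz_t−Δz̄)² = 797.5000
r_1(Δz) = -382.2500 / 797.5000 = -0.479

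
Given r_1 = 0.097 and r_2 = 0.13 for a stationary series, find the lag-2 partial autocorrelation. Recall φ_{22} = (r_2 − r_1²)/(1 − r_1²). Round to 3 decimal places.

φ_{22} = (r_2 − r_1²) / (1 − r_1²)
r_1² = (0.097)² = 0.009409
Numerator = 0.13 − 0.0094 = 0.1206; denominator = 1 − 0.0094 = 0.9906
φ_{22} = 0.1206 / 0.9906 = 0.122

0.122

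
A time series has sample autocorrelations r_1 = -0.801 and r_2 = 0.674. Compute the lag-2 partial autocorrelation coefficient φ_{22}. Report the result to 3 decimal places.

0.090

φ_{22} = (r_2 − r_1²) / (1 − r_1²)
r_1² = (-0.801)² = 0.641601
Numerator = 0.674 − 0.6416 = 0.0324; denominator = 1 − 0.6416 = 0.3584
φ_{22} = 0.0324 / 0.3584 = 0.090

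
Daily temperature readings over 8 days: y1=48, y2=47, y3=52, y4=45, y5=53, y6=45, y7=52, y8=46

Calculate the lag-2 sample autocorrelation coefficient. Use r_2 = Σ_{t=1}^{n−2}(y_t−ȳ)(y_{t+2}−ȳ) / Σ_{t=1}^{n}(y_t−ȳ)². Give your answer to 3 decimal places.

Mean ȳ = (48 + 47 + 52 + 45 + 53 + 45 + 52 + 46)/8 = 48.5000
Deviations from mean: -0.5000, -1.5000, 3.5000, -3.5000, 4.5000, -3.5000, 3.5000, -2.5000
Σ(y_t−ȳ)(y_{t+2}−ȳ) = (-1.7500) + (5.2500) + (15.7500) + (12.2500) + (15.7500) + (8.7500) = 56.0000
Denominator Σ(y_t−ȳ)² = 78.0000
r_2 = 56.0000 / 78.0000 = 0.718

0.718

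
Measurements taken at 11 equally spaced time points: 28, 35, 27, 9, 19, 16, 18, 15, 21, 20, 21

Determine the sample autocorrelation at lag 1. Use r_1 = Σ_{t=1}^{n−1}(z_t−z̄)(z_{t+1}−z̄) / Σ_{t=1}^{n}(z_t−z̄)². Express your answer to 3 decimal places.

Mean z̄ = (28 + 35 + 27 + 9 + 19 + 16 + 18 + 15 + 21 + 20 + 21)/11 = 20.8182
Numerator Σ_{t=1}^{10}(z_t−z̄)(z_{t+1}−z̄) = 175.3306
Denominator Σ(z_t−z̄)² = 499.6364
r_1 = 175.3306 / 499.6364 = 0.351

0.351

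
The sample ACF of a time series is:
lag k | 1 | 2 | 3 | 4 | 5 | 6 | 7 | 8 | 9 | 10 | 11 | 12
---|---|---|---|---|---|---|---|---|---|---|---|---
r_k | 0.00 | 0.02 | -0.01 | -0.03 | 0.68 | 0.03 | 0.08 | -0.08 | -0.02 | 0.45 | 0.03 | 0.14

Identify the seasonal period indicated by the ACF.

5

The largest autocorrelation is r_5 = 0.68, with a weaker echo at lag 10 (0.45); the remaining lags stay at or below 0.14.
The dominant spike at lag 5 indicates a seasonal period of 5.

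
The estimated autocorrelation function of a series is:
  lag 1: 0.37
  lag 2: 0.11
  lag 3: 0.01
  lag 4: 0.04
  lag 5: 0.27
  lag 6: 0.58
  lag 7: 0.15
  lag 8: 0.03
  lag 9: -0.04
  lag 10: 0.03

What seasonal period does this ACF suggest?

The largest autocorrelation is r_6 = 0.58; the remaining lags stay at or below 0.37. The elevated value at lag 1 (0.37), dropping to 0.11 at lag 2, reflects decaying short-term dependence rather than seasonality.
The dominant spike at lag 6 indicates a seasonal period of 6.

6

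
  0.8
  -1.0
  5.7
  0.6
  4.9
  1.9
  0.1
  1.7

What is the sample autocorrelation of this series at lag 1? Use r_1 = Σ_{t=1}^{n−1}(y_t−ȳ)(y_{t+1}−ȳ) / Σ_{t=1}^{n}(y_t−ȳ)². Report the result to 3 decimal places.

Mean ȳ = (0.8 − 1.0 + 5.7 + 0.6 + 4.9 + 1.9 + 0.1 + 1.7)/8 = 1.8375
Σ(y_t−ȳ)(y_{t+1}−ȳ) = (2.9439) + (-10.9598) + (-4.7798) + (-3.7898) + (0.1914) + (-0.1086) + (0.2389) = -16.2639
Denominator Σ(y_t−ȳ)² = 37.9988
r_1 = -16.2639 / 37.9988 = -0.428

-0.428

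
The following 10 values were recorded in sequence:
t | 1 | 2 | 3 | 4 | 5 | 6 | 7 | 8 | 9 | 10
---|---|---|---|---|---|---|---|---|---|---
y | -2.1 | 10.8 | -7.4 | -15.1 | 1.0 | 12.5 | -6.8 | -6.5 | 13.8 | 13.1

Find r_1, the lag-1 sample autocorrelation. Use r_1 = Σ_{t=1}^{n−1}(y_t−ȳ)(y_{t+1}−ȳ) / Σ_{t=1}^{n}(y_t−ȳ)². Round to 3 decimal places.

0.052

Mean ȳ = (-2.1 + 10.8 − 7.4 − 15.1 + 1.0 + 12.5 − 6.8 − 6.5 + 13.8 + 13.1)/10 = 1.3300
Numerator Σ_{t=1}^{9}(y_t−ȳ)(y_{t+1}−ȳ) = 51.9921
Denominator Σ(y_t−ȳ)² = 993.9210
r_1 = 51.9921 / 993.9210 = 0.052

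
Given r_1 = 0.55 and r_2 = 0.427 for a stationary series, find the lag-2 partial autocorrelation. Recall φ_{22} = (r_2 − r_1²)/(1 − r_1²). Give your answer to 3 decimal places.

0.178

φ_{22} = (r_2 − r_1²) / (1 − r_1²)
r_1² = (0.55)² = 0.3025
Numerator = 0.427 − 0.3025 = 0.1245; denominator = 1 − 0.3025 = 0.6975
φ_{22} = 0.1245 / 0.6975 = 0.178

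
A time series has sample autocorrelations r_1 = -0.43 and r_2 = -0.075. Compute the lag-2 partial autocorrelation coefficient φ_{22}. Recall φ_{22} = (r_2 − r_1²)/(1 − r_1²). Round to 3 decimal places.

φ_{22} = (r_2 − r_1²) / (1 − r_1²)
r_1² = (-0.43)² = 0.1849
Numerator = -0.075 − 0.1849 = -0.2599; denominator = 1 − 0.1849 = 0.8151
φ_{22} = -0.2599 / 0.8151 = -0.319

-0.319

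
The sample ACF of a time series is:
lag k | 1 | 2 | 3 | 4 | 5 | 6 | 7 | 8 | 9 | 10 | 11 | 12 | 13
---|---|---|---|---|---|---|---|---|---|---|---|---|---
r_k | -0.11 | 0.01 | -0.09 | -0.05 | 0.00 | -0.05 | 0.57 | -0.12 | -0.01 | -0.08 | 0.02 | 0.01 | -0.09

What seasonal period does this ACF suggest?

7

The largest autocorrelation is r_7 = 0.57; the remaining lags stay at or below 0.02.
The dominant spike at lag 7 indicates a seasonal period of 7.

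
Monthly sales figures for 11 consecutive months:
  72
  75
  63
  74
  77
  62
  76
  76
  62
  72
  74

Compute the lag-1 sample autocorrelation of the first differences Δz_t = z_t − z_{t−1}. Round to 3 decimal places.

-0.508

First differences Δz: 3, -12, 11, 3, -15, 14, 0, -14, 10, 2
Mean of differences = 0.2000
Numerator Σ(Δz_t−Δz̄)(Δz_{t+1}−Δz̄) = -509.4400
Denominator Σ(Δz_t−Δz̄)² = 1003.6000
r_1(Δz) = -509.4400 / 1003.6000 = -0.508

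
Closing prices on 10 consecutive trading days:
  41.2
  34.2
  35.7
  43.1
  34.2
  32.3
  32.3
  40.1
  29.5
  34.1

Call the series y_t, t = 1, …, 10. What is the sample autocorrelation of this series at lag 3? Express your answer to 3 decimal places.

Mean ȳ = (41.2 + 34.2 + 35.7 + 43.1 + 34.2 + 32.3 + 32.3 + 40.1 + 29.5 + 34.1)/10 = 35.6700
Σ(y_t−ȳ)(y_{t+3}−ȳ) = (41.0879) + (2.1609) + (-0.1011) + (-25.0391) + (-6.5121) + (20.7929) + (5.2909) = 37.6803
Denominator Σ(y_t−ȳ)² = 172.9810
r_3 = 37.6803 / 172.9810 = 0.218

0.218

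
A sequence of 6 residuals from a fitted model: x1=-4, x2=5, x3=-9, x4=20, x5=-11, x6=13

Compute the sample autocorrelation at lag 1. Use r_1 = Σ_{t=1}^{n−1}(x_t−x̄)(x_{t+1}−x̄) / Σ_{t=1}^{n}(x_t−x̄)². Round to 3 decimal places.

-0.802

Mean x̄ = (-4 + 5 − 9 + 20 − 11 + 13)/6 = 2.3333
Deviations from mean: -6.3333, 2.6667, -11.3333, 17.6667, -13.3333, 10.6667
Numerator Σ_{t=1}^{5}(x_t−x̄)(x_{t+1}−x̄) = -625.1111
Denominator Σ(x_t−x̄)² = 779.3333
r_1 = -625.1111 / 779.3333 = -0.802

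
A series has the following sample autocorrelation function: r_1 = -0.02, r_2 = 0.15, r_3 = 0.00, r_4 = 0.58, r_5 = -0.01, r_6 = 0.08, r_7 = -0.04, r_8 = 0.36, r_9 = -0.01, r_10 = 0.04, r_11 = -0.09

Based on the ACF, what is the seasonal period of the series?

4

The largest autocorrelation is r_4 = 0.58, with a weaker echo at lag 8 (0.36); the remaining lags stay at or below 0.15.
The dominant spike at lag 4 indicates a seasonal period of 4.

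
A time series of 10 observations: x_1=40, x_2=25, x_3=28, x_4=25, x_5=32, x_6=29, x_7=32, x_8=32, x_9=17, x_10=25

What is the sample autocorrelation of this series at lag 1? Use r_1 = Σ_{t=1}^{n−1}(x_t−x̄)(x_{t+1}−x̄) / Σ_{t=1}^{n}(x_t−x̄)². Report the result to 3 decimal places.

Mean x̄ = (40 + 25 + 28 + 25 + 32 + 29 + 32 + 32 + 17 + 25)/10 = 28.5000
Numerator Σ_{t=1}^{9}(x_t−x̄)(x_{t+1}−x̄) = -33.2500
Denominator Σ(x_t−x̄)² = 338.5000
r_1 = -33.2500 / 338.5000 = -0.098

-0.098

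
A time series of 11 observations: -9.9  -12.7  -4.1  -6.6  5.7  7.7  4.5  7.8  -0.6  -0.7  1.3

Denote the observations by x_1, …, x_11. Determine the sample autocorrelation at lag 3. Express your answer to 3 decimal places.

-0.020

Mean x̄ = (-9.9 − 12.7 − 4.1 − 6.6 + 5.7 + 7.7 + 4.5 + 7.8 − 0.6 − 0.7 + 1.3)/11 = -0.6909
Numerator Σ_{t=1}^{8}(x_t−x̄)(x_{t+3}−x̄) = -9.7257
Denominator Σ(x_t−x̄)² = 489.8291
r_3 = -9.7257 / 489.8291 = -0.020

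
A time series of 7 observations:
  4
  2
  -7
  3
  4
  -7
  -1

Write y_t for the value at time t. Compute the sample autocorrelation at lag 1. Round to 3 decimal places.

Mean ȳ = (4 + 2 − 7 + 3 + 4 − 7 − 1)/7 = -0.2857
Deviations from mean: 4.2857, 2.2857, -6.7143, 3.2857, 4.2857, -6.7143, -0.7143
Σ(y_t−ȳ)(y_{t+1}−ȳ) = (9.7959) + (-15.3469) + (-22.0612) + (14.0816) + (-28.7755) + (4.7959) = -37.5102
Denominator Σ(y_t−ȳ)² = 143.4286
r_1 = -37.5102 / 143.4286 = -0.262

-0.262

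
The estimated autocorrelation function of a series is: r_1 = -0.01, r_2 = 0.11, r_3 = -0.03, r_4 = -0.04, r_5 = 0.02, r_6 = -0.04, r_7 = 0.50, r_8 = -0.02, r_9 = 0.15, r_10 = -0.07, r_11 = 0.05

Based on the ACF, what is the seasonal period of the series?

7

The largest autocorrelation is r_7 = 0.50; the remaining lags stay at or below 0.15.
The dominant spike at lag 7 indicates a seasonal period of 7.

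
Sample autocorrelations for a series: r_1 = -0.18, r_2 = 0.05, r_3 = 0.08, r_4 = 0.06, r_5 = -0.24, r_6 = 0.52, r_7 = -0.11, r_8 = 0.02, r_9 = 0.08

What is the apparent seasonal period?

The largest autocorrelation is r_6 = 0.52; the remaining lags stay at or below 0.08.
The dominant spike at lag 6 indicates a seasonal period of 6.

6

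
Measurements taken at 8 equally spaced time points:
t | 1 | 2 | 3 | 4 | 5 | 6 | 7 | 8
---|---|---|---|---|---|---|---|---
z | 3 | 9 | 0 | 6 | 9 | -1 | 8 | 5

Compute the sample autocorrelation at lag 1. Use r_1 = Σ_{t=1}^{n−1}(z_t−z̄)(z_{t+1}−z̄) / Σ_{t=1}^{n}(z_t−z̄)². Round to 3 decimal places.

-0.663

Mean z̄ = (3 + 9 + 0 + 6 + 9 − 1 + 8 + 5)/8 = 4.8750
Deviations from mean: -1.8750, 4.1250, -4.8750, 1.1250, 4.1250, -5.8750, 3.1250, 0.1250
Σ(z_t−z̄)(z_{t+1}−z̄) = (-7.7344) + (-20.1094) + (-5.4844) + (4.6406) + (-24.2344) + (-18.3594) + (0.3906) = -70.8906
Denominator Σ(z_t−z̄)² = 106.8750
r_1 = -70.8906 / 106.8750 = -0.663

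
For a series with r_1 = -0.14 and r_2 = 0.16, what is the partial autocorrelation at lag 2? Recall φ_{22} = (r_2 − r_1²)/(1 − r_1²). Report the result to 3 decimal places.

0.143

φ_{22} = (r_2 − r_1²) / (1 − r_1²)
r_1² = (-0.14)² = 0.0196
Numerator = 0.16 − 0.0196 = 0.1404; denominator = 1 − 0.0196 = 0.9804
φ_{22} = 0.1404 / 0.9804 = 0.143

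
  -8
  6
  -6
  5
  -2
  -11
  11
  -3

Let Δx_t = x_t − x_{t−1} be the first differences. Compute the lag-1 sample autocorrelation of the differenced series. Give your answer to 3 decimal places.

-0.650

First differences Δx: 14, -12, 11, -7, -9, 22, -14
Mean of differences = 0.7143
Numerator Σ(Δx_t−Δx̄)(Δx_{t+1}−Δx̄) = -824.0816
Denominator Σ(Δx_t−Δx̄)² = 1267.4286
r_1(Δx) = -824.0816 / 1267.4286 = -0.650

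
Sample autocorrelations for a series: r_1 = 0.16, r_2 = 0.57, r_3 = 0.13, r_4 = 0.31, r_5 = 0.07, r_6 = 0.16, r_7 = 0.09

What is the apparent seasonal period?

2

The largest autocorrelation is r_2 = 0.57, with a weaker echo at lag 4 (0.31); the remaining lags stay at or below 0.16.
The dominant spike at lag 2 indicates a seasonal period of 2.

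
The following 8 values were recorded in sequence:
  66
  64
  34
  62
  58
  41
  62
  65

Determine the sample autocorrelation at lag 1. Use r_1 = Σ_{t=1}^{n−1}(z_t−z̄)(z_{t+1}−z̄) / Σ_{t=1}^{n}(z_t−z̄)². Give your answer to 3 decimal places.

-0.267

Mean z̄ = (66 + 64 + 34 + 62 + 58 + 41 + 62 + 65)/8 = 56.5000
Σ(z_t−z̄)(z_{t+1}−z̄) = (71.2500) + (-168.7500) + (-123.7500) + (8.2500) + (-23.2500) + (-85.2500) + (46.7500) = -274.7500
Denominator Σ(z_t−z̄)² = 1028.0000
r_1 = -274.7500 / 1028.0000 = -0.267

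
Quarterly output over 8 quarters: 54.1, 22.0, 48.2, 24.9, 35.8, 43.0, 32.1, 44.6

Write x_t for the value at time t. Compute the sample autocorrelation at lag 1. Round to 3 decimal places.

Mean x̄ = (54.1 + 22.0 + 48.2 + 24.9 + 35.8 + 43.0 + 32.1 + 44.6)/8 = 38.0875
Deviations from mean: 16.0125, -16.0875, 10.1125, -13.1875, -2.2875, 4.9125, -5.9875, 6.5125
Σ(x_t−x̄)(x_{t+1}−x̄) = (-257.6011) + (-162.6848) + (-133.3586) + (30.1664) + (-11.2373) + (-29.4136) + (-38.9936) = -603.1227
Denominator Σ(x_t−x̄)² = 899.0088
r_1 = -603.1227 / 899.0088 = -0.671

-0.671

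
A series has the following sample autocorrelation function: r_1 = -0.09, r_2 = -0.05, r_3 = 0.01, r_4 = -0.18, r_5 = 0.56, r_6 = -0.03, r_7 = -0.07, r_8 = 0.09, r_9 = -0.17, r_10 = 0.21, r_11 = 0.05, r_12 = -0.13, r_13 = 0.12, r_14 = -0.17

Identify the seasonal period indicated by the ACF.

The largest autocorrelation is r_5 = 0.56, with a weaker echo at lag 10 (0.21); the remaining lags stay at or below 0.12.
The dominant spike at lag 5 indicates a seasonal period of 5.

5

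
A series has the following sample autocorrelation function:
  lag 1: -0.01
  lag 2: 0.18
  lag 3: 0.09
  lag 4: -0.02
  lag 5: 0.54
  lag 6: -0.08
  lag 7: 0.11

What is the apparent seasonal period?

The largest autocorrelation is r_5 = 0.54; the remaining lags stay at or below 0.18.
The dominant spike at lag 5 indicates a seasonal period of 5.

5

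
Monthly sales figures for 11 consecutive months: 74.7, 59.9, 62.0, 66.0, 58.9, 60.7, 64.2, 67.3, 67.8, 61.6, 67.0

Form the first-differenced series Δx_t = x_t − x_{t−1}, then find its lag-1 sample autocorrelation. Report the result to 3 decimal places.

First differences Δx: -14.8, 2.1, 4.0, -7.1, 1.8, 3.5, 3.1, 0.5, -6.2, 5.4
Mean of differences = -0.7700
Numerator Σ(Δx_t−Δx̄)(Δx_{t+1}−Δx̄) = -81.0239
Denominator Σ(Δx_t−Δx̄)² = 376.8810
r_1(Δx) = -81.0239 / 376.8810 = -0.215

-0.215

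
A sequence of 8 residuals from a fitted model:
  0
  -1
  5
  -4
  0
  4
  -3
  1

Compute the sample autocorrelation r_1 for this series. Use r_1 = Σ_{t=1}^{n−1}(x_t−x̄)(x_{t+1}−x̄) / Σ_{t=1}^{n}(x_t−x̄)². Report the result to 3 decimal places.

Mean x̄ = (0 − 1 + 5 − 4 + 0 + 4 − 3 + 1)/8 = 0.2500
Deviations from mean: -0.2500, -1.2500, 4.7500, -4.2500, -0.2500, 3.7500, -3.2500, 0.7500
Σ(x_t−x̄)(x_{t+1}−x̄) = (0.3125) + (-5.9375) + (-20.1875) + (1.0625) + (-0.9375) + (-12.1875) + (-2.4375) = -40.3125
Denominator Σ(x_t−x̄)² = 67.5000
r_1 = -40.3125 / 67.5000 = -0.597

-0.597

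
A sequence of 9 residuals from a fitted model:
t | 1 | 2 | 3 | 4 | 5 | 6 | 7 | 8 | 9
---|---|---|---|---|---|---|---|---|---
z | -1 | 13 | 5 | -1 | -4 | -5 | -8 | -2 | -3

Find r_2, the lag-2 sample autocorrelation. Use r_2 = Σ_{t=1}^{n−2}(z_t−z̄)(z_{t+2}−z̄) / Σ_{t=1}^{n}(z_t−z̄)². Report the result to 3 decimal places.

0.076

Mean z̄ = (-1 + 13 + 5 − 1 − 4 − 5 − 8 − 2 − 3)/9 = -0.6667
Σ(z_t−z̄)(z_{t+2}−z̄) = (-1.8889) + (-4.5556) + (-18.8889) + (1.4444) + (24.4444) + (5.7778) + (17.1111) = 23.4444
Denominator Σ(z_t−z̄)² = 310.0000
r_2 = 23.4444 / 310.0000 = 0.076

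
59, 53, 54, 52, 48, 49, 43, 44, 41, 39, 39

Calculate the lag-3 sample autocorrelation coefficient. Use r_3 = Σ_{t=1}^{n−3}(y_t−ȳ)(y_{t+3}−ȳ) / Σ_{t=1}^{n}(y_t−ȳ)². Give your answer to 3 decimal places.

Mean ȳ = (59 + 53 + 54 + 52 + 48 + 49 + 43 + 44 + 41 + 39 + 39)/11 = 47.3636
Numerator Σ_{t=1}^{8}(y_t−ȳ)(y_{t+3}−ȳ) = 100.2397
Denominator Σ(y_t−ȳ)² = 446.5455
r_3 = 100.2397 / 446.5455 = 0.224

0.224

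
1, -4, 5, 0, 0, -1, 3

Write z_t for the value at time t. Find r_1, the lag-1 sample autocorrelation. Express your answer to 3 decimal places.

Mean z̄ = (1 − 4 + 5 + 0 + 0 − 1 + 3)/7 = 0.5714
Deviations from mean: 0.4286, -4.5714, 4.4286, -0.5714, -0.5714, -1.5714, 2.4286
Σ(z_t−z̄)(z_{t+1}−z̄) = (-1.9592) + (-20.2449) + (-2.5306) + (0.3265) + (0.8980) + (-3.8163) = -27.3265
Denominator Σ(z_t−z̄)² = 49.7143
r_1 = -27.3265 / 49.7143 = -0.550

-0.550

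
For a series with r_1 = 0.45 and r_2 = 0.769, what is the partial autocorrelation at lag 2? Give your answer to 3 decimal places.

φ_{22} = (r_2 − r_1²) / (1 − r_1²)
r_1² = (0.45)² = 0.2025
Numerator = 0.769 − 0.2025 = 0.5665; denominator = 1 − 0.2025 = 0.7975
φ_{22} = 0.5665 / 0.7975 = 0.710

0.710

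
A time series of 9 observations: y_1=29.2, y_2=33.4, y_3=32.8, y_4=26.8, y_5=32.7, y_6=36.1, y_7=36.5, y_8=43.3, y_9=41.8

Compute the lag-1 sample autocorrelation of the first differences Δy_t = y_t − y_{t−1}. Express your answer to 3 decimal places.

First differences Δy: 4.2, -0.6, -6.0, 5.9, 3.4, 0.4, 6.8, -1.5
Mean of differences = 1.5750
Numerator Σ(Δy_t−Δȳ)(Δy_{t+1}−Δȳ) = -38.4531
Denominator Σ(Δy_t−Δȳ)² = 129.1750
r_1(Δy) = -38.4531 / 129.1750 = -0.298

-0.298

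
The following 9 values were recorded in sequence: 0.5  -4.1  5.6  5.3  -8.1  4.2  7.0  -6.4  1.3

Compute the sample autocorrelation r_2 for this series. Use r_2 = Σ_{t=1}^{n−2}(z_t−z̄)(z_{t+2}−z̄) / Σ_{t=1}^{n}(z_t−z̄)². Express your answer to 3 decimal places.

Mean z̄ = (0.5 − 4.1 + 5.6 + 5.3 − 8.1 + 4.2 + 7.0 − 6.4 + 1.3)/9 = 0.5889
Σ(z_t−z̄)(z_{t+2}−z̄) = (-0.4454) + (-22.0899) + (-43.5410) + (17.0123) + (-55.7054) + (-25.2377) + (4.5590) = -125.4480
Denominator Σ(z_t−z̄)² = 248.2889
r_2 = -125.4480 / 248.2889 = -0.505

-0.505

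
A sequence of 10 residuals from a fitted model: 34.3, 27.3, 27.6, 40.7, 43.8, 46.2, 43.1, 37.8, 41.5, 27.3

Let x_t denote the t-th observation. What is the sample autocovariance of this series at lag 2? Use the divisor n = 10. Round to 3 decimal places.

Mean x̄ = (34.3 + 27.3 + 27.6 + 40.7 + 43.8 + 46.2 + 43.1 + 37.8 + 41.5 + 27.3)/10 = 36.9600
Σ_{t=1}^{8}(x_t−x̄)(x_{t+2}−x̄) = 28.8248
γ_2 = 28.8248 / 10 = 2.882

2.882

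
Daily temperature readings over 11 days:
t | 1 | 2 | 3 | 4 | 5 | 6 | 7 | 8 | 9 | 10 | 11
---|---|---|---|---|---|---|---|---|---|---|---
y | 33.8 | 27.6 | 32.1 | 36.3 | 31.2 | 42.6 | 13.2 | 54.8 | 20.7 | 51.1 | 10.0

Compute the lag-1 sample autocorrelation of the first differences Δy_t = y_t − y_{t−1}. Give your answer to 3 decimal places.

-0.810

First differences Δy: -6.2, 4.5, 4.2, -5.1, 11.4, -29.4, 41.6, -34.1, 30.4, -41.1
Mean of differences = -2.3800
Numerator Σ(Δy_t−Δȳ)(Δy_{t+1}−Δȳ) = -5301.1344
Denominator Σ(Δy_t−Δȳ)² = 6546.7560
r_1(Δy) = -5301.1344 / 6546.7560 = -0.810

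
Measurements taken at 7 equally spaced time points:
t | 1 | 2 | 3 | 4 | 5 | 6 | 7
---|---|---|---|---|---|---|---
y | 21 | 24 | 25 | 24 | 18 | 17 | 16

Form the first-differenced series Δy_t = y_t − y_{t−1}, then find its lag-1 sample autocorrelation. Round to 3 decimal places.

First differences Δy: 3, 1, -1, -6, -1, -1
Mean of differences = -0.8333
Numerator Σ(Δy_t−Δȳ)(Δy_{t+1}−Δȳ) = 8.4722
Denominator Σ(Δy_t−Δȳ)² = 44.8333
r_1(Δy) = 8.4722 / 44.8333 = 0.189

0.189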